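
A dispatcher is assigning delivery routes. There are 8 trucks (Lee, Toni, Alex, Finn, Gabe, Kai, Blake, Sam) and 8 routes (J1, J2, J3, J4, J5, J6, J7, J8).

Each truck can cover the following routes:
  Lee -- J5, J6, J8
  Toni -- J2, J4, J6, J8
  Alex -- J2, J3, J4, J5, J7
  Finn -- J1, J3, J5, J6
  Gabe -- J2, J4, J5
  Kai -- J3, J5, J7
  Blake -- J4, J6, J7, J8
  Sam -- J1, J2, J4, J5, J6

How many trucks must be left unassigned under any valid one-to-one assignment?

For example, pair Lee–J5, Toni–J8, Alex–J2, Finn–J1, Gabe–J4, Kai–J3, Blake–J7, Sam–J6.
All 8 trucks are matched, so no larger matching exists.
That matches 8 of the 8, leaving 0 unmatched; no matching can do better.

0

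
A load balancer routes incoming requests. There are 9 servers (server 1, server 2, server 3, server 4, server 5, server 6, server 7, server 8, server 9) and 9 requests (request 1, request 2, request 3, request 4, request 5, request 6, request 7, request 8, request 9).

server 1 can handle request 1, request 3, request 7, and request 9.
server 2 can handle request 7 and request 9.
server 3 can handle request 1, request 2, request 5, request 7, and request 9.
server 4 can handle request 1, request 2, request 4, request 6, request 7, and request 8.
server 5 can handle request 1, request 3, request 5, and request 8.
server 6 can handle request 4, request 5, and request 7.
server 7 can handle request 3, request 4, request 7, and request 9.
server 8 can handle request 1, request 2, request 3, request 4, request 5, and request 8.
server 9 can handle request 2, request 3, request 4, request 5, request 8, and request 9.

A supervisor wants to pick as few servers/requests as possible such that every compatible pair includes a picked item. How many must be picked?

9

{server 1, server 2, server 3, server 4, server 5, server 6, server 7, server 8, server 9} is a vertex cover of size 9: every edge has an endpoint in this set.
No smaller cover exists because server 1–request 3, server 2–request 7, server 3–request 1, server 4–request 6, server 5–request 8, server 6–request 5, server 7–request 4, server 8–request 2, server 9–request 9 is a matching of size 9, and a cover must include an endpoint of each of these disjoint edges (König's theorem).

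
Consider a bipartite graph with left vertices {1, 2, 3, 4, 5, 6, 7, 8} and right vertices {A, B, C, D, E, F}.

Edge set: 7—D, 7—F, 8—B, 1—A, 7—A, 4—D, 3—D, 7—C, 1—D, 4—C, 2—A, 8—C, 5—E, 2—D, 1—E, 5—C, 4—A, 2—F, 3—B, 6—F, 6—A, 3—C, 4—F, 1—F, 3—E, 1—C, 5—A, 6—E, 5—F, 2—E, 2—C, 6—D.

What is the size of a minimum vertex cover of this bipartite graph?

6

A maximum matching has 6 edges (e.g. 1–D, 2–A, 3–B, 4–F, 5–C, 6–E).
By König's theorem the minimum vertex cover has the same size. One such cover is {A, B, C, D, E, F}.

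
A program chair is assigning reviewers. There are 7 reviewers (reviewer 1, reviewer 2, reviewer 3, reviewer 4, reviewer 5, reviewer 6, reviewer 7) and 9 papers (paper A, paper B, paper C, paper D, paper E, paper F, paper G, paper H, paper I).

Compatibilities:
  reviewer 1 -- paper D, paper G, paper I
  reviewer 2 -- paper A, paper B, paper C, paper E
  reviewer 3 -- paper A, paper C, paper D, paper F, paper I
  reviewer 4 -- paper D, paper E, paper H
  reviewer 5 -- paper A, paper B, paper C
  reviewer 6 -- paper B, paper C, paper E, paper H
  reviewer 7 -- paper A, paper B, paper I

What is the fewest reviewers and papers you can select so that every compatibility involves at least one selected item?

7

The 7 edges reviewer 1–paper D, reviewer 2–paper A, reviewer 3–paper F, reviewer 4–paper E, reviewer 5–paper C, reviewer 6–paper B, reviewer 7–paper I form a matching, so any vertex cover needs at least 7 vertices (one per matched edge).
Conversely {reviewer 1, reviewer 2, reviewer 3, reviewer 4, reviewer 5, reviewer 6, reviewer 7} meets every edge and has exactly 7 vertices, so 7 is optimal.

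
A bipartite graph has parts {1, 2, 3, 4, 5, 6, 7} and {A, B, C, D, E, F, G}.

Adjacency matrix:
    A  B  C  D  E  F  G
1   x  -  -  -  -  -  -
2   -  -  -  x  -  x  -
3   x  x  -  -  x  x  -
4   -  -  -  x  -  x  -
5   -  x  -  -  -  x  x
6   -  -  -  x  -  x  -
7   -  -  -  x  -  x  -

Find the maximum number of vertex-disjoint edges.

For example, pair 1–A, 2–D, 3–E, 4–F, 5–B.
The set {2, 4, 6, 7} has only 2 neighbours ({D, F}), so by Hall's theorem at most 5 of the 7 left vertices can be matched.

5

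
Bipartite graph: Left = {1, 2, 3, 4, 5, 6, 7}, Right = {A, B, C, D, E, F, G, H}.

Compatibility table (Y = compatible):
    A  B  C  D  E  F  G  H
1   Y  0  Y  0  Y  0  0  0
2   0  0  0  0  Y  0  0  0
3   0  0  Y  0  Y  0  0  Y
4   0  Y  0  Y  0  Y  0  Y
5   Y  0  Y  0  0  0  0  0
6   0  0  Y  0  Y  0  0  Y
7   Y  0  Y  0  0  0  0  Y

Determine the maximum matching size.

5

A valid assignment of size 5: 1→A, 2→E, 3→H, 4→B, 5→C.
The set {1, 2, 3, 5, 6, 7} has only 4 neighbours ({A, C, E, H}), so by Hall's theorem at most 5 of the 7 left vertices can be matched.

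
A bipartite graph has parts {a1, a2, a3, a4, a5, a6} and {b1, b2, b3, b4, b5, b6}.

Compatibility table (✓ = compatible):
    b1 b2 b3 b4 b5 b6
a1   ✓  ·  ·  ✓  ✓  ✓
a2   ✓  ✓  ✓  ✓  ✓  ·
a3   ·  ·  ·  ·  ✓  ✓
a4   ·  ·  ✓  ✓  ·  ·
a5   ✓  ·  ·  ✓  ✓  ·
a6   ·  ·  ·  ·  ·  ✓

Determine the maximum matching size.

One maximum matching: a1-b1, a2-b2, a3-b5, a4-b3, a5-b4, a6-b6.
All 6 left vertices are matched, so no larger matching exists.

6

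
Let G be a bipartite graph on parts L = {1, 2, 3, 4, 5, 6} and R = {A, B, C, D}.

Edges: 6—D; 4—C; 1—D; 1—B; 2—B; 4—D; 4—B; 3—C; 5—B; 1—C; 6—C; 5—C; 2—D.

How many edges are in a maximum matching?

3

One maximum matching: 1→B, 2→D, 3→C.
The set {1, 2, 3, 4, 5, 6} has only 3 neighbours ({B, C, D}), so by Hall's theorem at most 3 of the 6 left vertices can be matched.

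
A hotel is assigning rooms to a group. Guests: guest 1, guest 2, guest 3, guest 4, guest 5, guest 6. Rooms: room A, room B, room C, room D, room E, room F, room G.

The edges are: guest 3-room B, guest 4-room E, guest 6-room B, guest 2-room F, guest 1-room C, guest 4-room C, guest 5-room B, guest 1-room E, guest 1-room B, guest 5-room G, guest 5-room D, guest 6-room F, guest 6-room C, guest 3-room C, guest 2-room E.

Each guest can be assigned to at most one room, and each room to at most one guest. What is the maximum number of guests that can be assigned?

For example, pair guest 1→room B, guest 2→room F, guest 3→room C, guest 4→room E, guest 5→room G.
The set {guest 1, guest 2, guest 3, guest 4, guest 6} has only 4 neighbours ({room B, room C, room E, room F}), so by Hall's theorem at most 5 of the 6 guests can be matched.

5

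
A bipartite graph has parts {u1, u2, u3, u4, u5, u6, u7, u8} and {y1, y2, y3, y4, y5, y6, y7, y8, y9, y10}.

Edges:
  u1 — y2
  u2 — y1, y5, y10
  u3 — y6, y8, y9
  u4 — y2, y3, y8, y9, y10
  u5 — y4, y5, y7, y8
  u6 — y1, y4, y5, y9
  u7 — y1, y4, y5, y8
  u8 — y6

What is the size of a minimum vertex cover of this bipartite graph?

8

{u1, u2, u3, u4, u5, u6, u7, u8} is a vertex cover of size 8: every edge has an endpoint in this set.
No smaller cover exists because u1–y2, u2–y5, u3–y8, u4–y3, u5–y7, u6–y4, u7–y1, u8–y6 is a matching of size 8, and a cover must include an endpoint of each of these disjoint edges (König's theorem).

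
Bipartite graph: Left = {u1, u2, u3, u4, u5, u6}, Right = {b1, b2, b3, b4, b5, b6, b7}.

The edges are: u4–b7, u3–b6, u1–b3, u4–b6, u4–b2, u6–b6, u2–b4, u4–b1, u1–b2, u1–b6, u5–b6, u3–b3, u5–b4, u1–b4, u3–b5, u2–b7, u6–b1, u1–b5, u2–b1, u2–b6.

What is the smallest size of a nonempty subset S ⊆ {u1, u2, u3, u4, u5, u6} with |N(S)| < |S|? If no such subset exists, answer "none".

A matching saturating every left vertex exists, for instance u1→b5, u2→b7, u3→b3, u4→b2, u5→b4, u6→b6.
By Hall's marriage theorem, this means |N(S)| ≥ |S| for every subset S, so no violating subset exists.

none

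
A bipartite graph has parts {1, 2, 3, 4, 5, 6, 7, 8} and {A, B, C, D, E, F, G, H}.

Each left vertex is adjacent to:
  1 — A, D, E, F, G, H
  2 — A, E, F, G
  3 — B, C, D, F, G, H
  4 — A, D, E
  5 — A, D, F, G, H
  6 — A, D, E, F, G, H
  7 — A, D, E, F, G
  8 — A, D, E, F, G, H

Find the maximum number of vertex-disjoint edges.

7

A valid assignment of size 7: 1–E, 2–F, 3–B, 4–D, 5–H, 6–A, 7–G.
The set {1, 2, 4, 5, 6, 7, 8} has only 6 neighbours ({A, D, E, F, G, H}), so by Hall's theorem at most 7 of the 8 left vertices can be matched.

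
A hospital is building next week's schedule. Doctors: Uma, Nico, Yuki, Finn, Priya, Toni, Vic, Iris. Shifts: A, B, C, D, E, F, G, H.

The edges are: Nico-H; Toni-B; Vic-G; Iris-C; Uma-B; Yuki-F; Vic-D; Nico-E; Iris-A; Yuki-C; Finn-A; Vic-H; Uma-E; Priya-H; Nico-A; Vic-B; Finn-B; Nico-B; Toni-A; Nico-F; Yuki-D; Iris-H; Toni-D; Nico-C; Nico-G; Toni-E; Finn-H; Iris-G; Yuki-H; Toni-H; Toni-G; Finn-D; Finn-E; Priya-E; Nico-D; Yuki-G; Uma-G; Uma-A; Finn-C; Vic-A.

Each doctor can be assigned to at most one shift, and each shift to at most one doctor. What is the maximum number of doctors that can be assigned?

8

One maximum matching: Uma→B, Nico→E, Yuki→F, Finn→D, Priya→H, Toni→A, Vic→G, Iris→C.
All 8 doctors are matched, so no larger matching exists.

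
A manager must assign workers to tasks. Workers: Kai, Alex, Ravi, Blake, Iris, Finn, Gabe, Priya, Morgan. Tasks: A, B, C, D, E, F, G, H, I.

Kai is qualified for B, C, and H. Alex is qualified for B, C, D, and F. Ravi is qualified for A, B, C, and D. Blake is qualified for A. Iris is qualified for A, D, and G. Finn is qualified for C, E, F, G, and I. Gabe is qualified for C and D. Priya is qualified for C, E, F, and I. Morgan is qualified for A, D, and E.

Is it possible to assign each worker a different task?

For example, pair Kai→H, Alex→F, Ravi→B, Blake→A, Iris→G, Finn→I, Gabe→D, Priya→C, Morgan→E.
Every worker is matched, so this is a perfect matching.

Yes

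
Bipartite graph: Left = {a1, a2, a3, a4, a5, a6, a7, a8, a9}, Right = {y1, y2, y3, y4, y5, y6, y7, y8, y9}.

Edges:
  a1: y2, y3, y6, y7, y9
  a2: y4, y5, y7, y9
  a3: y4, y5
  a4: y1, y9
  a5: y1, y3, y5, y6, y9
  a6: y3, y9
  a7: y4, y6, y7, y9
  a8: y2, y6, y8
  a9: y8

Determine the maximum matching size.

9

A valid assignment of size 9: a1–y6, a2–y4, a3–y5, a4–y1, a5–y3, a6–y9, a7–y7, a8–y2, a9–y8.
All 9 left vertices are matched, so no larger matching exists.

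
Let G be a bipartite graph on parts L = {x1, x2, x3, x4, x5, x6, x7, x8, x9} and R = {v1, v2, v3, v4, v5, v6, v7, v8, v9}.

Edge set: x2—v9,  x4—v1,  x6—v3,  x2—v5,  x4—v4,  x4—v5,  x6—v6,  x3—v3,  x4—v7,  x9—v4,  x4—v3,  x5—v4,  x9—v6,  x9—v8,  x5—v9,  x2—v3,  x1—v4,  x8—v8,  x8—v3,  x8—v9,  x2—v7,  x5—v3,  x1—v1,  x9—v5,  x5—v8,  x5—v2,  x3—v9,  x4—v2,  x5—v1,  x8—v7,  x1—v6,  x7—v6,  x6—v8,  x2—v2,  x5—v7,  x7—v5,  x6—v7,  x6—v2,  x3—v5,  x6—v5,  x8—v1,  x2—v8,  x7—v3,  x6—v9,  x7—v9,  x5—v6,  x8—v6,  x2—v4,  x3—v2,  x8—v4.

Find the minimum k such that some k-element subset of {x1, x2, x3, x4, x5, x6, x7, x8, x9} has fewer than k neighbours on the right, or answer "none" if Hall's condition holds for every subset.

A matching saturating every left vertex exists, for instance x1→v4, x2→v8, x3→v5, x4→v7, x5→v3, x6→v2, x7→v9, x8→v1, x9→v6.
By Hall's marriage theorem, this means |N(S)| ≥ |S| for every subset S, so no violating subset exists.

none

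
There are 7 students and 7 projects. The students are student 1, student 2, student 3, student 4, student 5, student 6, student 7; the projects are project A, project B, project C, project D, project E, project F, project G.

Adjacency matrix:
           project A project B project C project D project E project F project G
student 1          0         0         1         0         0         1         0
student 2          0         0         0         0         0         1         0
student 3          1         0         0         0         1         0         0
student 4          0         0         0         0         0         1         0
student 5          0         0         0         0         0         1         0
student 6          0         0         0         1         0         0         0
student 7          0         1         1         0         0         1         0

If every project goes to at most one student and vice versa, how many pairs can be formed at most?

A valid assignment of size 5: student 1-project C, student 2-project F, student 3-project E, student 6-project D, student 7-project B.
The set {student 2, student 4, student 5} has only 1 neighbour ({project F}), so by Hall's theorem at most 5 of the 7 students can be matched.

5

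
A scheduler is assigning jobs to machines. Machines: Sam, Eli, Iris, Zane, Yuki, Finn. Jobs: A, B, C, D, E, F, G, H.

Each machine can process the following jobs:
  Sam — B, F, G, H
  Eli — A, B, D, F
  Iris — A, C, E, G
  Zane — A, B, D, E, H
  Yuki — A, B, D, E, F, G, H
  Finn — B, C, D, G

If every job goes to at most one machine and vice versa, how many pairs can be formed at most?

6

A valid assignment of size 6: Sam→G, Eli→F, Iris→C, Zane→E, Yuki→A, Finn→B.
All 6 machines are matched, so no larger matching exists.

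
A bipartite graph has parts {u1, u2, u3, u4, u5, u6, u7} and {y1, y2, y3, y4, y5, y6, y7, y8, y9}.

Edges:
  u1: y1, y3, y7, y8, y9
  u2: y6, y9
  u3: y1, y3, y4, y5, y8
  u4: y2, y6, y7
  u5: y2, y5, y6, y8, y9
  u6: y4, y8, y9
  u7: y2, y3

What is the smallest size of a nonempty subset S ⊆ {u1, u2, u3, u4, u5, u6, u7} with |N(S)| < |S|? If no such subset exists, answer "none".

none

A matching saturating every left vertex exists, for instance u1→y7, u2→y9, u3→y1, u4→y2, u5→y6, u6→y8, u7→y3.
By Hall's marriage theorem, this means |N(S)| ≥ |S| for every subset S, so no violating subset exists.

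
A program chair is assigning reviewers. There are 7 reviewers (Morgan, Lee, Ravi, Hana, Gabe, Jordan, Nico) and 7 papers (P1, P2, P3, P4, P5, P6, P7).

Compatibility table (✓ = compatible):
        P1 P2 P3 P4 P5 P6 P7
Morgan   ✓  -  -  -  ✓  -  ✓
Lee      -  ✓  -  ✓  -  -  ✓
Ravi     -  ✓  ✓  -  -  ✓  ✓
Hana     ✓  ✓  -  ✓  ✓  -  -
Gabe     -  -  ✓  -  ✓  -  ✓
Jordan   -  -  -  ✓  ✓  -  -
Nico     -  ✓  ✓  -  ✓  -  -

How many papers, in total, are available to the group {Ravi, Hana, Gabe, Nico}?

7

The union of neighbours of {Ravi, Hana, Gabe, Nico} is {P1, P2, P3, P4, P5, P6, P7}, which has 7 elements.
Since |N(S)| = 7 ≥ |S| = 4, Hall's condition holds for this subset.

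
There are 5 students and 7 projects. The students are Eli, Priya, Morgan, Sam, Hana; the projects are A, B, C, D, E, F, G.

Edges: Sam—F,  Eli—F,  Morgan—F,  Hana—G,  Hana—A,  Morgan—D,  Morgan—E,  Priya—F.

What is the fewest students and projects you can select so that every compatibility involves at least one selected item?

A maximum matching has 3 edges (e.g. Eli–F, Morgan–E, Hana–G).
By König's theorem the minimum vertex cover has the same size. One such cover is {Morgan, Hana, F}.

3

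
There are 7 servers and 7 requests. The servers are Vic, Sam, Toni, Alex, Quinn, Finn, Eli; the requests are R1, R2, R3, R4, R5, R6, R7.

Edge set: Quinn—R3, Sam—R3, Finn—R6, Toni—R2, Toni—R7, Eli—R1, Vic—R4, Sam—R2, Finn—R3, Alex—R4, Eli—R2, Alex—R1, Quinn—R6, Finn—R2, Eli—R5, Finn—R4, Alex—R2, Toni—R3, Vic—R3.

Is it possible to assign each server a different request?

Yes

A valid assignment of size 7: Vic-R4, Sam-R2, Toni-R7, Alex-R1, Quinn-R6, Finn-R3, Eli-R5.
All 7 servers are covered.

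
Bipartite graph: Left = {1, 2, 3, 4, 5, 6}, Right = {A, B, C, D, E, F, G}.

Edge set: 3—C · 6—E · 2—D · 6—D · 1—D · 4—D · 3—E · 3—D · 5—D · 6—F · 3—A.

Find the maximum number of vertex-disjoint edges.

One maximum matching: 1→D, 3→C, 6→E.
The set {1, 2, 4, 5} has only 1 neighbour ({D}), so by Hall's theorem at most 3 of the 6 left vertices can be matched.

3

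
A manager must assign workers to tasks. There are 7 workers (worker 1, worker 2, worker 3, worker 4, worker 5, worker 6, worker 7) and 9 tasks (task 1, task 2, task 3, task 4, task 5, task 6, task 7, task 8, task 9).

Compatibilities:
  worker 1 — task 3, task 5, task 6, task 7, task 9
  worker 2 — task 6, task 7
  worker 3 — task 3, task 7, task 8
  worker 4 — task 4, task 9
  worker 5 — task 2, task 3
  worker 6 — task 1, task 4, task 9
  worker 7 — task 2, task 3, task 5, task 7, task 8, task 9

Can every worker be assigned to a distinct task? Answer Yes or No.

Yes

For example, pair worker 1–task 5, worker 2–task 6, worker 3–task 7, worker 4–task 9, worker 5–task 2, worker 6–task 1, worker 7–task 8.
Every worker is matched, so this matching saturates all of them.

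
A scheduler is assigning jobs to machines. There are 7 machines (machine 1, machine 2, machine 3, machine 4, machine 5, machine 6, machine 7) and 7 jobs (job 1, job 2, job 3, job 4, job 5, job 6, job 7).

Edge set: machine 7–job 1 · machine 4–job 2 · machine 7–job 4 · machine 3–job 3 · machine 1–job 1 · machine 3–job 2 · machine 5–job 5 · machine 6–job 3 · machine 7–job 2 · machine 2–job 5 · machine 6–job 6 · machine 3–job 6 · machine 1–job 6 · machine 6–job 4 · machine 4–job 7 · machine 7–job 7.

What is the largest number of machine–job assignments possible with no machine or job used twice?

For example, pair machine 1→job 1, machine 2→job 5, machine 3→job 6, machine 4→job 7, machine 6→job 3, machine 7→job 2.
The set {machine 2, machine 5} has only 1 neighbour ({job 5}), so by Hall's theorem at most 6 of the 7 machines can be matched.

6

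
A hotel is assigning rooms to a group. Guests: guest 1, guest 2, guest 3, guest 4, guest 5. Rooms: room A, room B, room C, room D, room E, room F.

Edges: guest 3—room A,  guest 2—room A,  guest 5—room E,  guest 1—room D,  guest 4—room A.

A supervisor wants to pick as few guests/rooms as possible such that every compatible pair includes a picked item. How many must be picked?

A maximum matching has 3 edges (e.g. guest 1–room D, guest 2–room A, guest 5–room E).
By König's theorem the minimum vertex cover has the same size. One such cover is {guest 1, guest 5, room A}.

3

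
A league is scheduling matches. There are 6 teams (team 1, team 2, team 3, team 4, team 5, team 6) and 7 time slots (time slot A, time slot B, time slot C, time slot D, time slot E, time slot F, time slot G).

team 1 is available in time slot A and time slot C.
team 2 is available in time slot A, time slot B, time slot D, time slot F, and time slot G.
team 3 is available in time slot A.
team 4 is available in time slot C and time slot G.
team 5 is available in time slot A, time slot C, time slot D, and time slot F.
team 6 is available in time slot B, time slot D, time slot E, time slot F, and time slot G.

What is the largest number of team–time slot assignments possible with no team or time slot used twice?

For example, pair team 1→time slot C, team 2→time slot D, team 3→time slot A, team 4→time slot G, team 5→time slot F, team 6→time slot E.
This saturates every team, so 6 is the maximum.

6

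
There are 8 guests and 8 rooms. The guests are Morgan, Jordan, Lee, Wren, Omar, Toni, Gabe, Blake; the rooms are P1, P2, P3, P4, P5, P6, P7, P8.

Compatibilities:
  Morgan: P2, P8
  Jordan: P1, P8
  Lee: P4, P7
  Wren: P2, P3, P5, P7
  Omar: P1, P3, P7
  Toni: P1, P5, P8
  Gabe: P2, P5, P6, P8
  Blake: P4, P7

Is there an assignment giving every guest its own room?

Yes

For example, pair Morgan–P2, Jordan–P8, Lee–P4, Wren–P5, Omar–P3, Toni–P1, Gabe–P6, Blake–P7.
Every guest is matched, so this is a perfect matching.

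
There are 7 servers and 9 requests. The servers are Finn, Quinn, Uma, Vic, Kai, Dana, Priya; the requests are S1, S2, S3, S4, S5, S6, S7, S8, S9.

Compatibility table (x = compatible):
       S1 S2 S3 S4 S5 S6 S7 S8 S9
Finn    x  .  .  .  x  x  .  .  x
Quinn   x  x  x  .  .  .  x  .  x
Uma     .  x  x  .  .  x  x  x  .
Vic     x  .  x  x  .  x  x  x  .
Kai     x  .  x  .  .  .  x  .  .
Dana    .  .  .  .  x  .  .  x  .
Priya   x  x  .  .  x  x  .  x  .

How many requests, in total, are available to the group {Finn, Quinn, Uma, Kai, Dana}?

8

The union of neighbours of {Finn, Quinn, Uma, Kai, Dana} is {S1, S2, S3, S5, S6, S7, S8, S9}, which has 8 elements.
Since |N(S)| = 8 ≥ |S| = 5, Hall's condition holds for this subset.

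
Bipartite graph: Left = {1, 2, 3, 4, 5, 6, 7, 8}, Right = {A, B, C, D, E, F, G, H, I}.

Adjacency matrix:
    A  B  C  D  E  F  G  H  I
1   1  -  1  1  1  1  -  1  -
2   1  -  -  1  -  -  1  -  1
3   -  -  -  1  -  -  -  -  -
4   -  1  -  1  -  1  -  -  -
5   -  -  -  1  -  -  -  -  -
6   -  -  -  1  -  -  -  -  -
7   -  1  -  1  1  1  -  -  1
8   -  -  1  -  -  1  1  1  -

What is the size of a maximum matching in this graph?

6

One maximum matching: 1–A, 2–I, 3–D, 4–B, 7–E, 8–F.
The set {3, 5, 6} has only 1 neighbour ({D}), so by Hall's theorem at most 6 of the 8 left vertices can be matched.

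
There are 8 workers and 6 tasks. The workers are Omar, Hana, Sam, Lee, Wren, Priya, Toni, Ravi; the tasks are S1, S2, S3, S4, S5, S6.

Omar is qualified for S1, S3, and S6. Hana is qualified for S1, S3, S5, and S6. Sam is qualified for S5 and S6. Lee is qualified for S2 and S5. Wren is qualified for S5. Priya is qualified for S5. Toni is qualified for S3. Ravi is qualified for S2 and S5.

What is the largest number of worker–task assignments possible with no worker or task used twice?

A valid assignment of size 5: Omar→S1, Hana→S3, Sam→S6, Lee→S2, Wren→S5.
The set {Omar, Hana, Sam, Lee, Wren, Priya, Toni, Ravi} has only 5 neighbours ({S1, S2, S3, S5, S6}), so by Hall's theorem at most 5 of the 8 workers can be matched.

5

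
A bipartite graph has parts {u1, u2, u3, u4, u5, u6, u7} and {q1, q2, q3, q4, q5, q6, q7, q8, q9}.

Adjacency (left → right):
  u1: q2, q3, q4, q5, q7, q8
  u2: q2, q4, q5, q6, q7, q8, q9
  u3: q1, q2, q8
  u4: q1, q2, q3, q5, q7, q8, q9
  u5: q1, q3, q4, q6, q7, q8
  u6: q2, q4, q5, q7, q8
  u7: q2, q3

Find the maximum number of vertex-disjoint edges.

One maximum matching: u1-q7, u2-q6, u3-q8, u4-q9, u5-q1, u6-q4, u7-q2.
This saturates every left vertex, so 7 is the maximum.

7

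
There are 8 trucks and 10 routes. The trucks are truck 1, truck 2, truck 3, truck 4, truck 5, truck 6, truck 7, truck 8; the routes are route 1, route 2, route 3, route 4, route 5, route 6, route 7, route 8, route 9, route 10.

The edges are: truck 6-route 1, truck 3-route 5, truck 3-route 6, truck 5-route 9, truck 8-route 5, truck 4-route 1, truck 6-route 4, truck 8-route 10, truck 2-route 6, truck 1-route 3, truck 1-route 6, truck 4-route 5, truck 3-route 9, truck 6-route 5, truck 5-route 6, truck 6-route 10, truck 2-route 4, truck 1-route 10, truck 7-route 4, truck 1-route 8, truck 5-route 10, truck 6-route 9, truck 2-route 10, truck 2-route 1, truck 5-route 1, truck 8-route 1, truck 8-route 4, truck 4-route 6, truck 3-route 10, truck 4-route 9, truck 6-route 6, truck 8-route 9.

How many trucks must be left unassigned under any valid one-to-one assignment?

A valid assignment of size 7: truck 1→route 3, truck 2→route 6, truck 3→route 5, truck 4→route 1, truck 5→route 10, truck 6→route 9, truck 7→route 4.
The set {truck 2, truck 3, truck 4, truck 5, truck 6, truck 7, truck 8} has only 6 neighbours ({route 1, route 10, route 4, route 5, route 6, route 9}), so by Hall's theorem at most 7 of the 8 trucks can be matched.
That matches 7 of the 8, leaving 1 unmatched; no matching can do better.

1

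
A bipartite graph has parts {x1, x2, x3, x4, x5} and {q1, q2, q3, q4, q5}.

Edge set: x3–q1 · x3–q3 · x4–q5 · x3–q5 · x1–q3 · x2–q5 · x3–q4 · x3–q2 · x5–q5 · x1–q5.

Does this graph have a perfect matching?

No

The set {x2, x4, x5} has only 1 neighbour ({q5}), so by Hall's theorem at most 3 of the 5 left vertices can be matched.
Hence no matching covers every left vertex.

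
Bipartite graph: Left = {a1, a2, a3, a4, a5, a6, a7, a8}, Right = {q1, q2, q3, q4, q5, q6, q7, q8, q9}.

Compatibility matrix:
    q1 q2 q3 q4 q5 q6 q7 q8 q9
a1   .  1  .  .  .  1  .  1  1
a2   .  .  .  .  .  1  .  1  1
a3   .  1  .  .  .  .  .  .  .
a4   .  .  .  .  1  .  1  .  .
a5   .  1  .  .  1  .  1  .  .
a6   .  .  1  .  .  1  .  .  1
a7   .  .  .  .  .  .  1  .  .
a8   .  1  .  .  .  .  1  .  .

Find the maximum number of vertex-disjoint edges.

One maximum matching: a1-q8, a2-q9, a3-q2, a4-q5, a5-q7, a6-q6.
The set {a3, a4, a5, a7, a8} has only 3 neighbours ({q2, q5, q7}), so by Hall's theorem at most 6 of the 8 left vertices can be matched.

6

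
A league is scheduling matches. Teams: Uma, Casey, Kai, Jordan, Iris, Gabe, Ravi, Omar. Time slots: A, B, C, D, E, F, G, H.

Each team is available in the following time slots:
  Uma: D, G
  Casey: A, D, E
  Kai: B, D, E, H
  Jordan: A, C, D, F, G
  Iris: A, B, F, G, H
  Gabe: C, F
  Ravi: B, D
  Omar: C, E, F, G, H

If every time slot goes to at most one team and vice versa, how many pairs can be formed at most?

For example, pair Uma–D, Casey–E, Kai–H, Jordan–F, Iris–A, Gabe–C, Ravi–B, Omar–G.
This saturates every team, so 8 is the maximum.

8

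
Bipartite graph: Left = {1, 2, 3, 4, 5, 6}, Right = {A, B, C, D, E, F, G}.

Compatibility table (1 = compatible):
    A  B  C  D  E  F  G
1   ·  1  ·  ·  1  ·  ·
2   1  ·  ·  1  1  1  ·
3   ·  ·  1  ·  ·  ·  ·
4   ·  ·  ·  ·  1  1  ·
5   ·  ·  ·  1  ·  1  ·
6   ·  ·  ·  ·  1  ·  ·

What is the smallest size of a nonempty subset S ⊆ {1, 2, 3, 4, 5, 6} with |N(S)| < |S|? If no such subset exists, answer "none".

A matching saturating every left vertex exists, for instance 1→B, 2→A, 3→C, 4→F, 5→D, 6→E.
By Hall's marriage theorem, this means |N(S)| ≥ |S| for every subset S, so no violating subset exists.

none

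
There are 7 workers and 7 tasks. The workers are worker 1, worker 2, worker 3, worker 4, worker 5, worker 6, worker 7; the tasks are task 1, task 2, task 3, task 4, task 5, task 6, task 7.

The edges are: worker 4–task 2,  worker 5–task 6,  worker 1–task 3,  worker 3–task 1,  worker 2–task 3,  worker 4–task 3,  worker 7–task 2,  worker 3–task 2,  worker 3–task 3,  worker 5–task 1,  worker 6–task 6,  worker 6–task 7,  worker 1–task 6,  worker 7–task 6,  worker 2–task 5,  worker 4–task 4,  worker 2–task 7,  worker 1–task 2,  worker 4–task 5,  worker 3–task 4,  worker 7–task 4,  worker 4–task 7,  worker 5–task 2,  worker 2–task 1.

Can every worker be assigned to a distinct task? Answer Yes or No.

For example, pair worker 1-task 3, worker 2-task 5, worker 3-task 1, worker 4-task 4, worker 5-task 6, worker 6-task 7, worker 7-task 2.
All 7 workers are covered.

Yes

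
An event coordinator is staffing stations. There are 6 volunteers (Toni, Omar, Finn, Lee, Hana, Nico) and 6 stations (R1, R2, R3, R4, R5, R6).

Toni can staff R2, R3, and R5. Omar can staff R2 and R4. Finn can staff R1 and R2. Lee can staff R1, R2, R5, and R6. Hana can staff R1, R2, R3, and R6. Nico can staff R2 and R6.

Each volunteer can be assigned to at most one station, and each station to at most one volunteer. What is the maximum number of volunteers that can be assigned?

6

For example, pair Toni-R3, Omar-R4, Finn-R1, Lee-R5, Hana-R2, Nico-R6.
All 6 volunteers are matched, so no larger matching exists.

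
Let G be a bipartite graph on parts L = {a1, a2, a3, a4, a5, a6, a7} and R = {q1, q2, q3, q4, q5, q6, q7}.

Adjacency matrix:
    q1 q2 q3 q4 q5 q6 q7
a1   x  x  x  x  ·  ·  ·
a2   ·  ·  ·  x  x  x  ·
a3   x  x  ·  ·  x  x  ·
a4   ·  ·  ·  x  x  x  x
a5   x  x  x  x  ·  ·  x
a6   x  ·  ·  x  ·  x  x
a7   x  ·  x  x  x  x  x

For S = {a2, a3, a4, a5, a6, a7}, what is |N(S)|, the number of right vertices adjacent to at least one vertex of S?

The union of neighbours of {a2, a3, a4, a5, a6, a7} is {q1, q2, q3, q4, q5, q6, q7}, which has 7 elements.
Since |N(S)| = 7 ≥ |S| = 6, Hall's condition holds for this subset.

7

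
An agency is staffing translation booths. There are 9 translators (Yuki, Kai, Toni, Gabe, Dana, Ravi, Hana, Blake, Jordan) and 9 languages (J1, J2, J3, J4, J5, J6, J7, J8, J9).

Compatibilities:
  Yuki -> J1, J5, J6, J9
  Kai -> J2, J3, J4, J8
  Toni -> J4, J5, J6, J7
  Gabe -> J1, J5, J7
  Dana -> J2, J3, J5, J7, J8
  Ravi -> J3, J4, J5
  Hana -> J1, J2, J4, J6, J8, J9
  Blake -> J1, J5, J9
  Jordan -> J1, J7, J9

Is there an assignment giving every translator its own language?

Yes

For example, pair Yuki–J1, Kai–J8, Toni–J6, Gabe–J7, Dana–J3, Ravi–J4, Hana–J2, Blake–J5, Jordan–J9.
All 9 translators are covered.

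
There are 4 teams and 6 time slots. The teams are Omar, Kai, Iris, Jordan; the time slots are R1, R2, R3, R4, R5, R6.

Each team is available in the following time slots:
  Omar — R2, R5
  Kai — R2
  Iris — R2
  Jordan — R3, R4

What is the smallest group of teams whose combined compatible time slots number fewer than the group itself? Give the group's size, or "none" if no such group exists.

2

Take S = {Kai, Iris}. Its neighbourhood is {R2}, so |N(S)| = 1 < |S| = 2.
No single vertex violates Hall's condition since each has at least one neighbour, so 2 is the minimum.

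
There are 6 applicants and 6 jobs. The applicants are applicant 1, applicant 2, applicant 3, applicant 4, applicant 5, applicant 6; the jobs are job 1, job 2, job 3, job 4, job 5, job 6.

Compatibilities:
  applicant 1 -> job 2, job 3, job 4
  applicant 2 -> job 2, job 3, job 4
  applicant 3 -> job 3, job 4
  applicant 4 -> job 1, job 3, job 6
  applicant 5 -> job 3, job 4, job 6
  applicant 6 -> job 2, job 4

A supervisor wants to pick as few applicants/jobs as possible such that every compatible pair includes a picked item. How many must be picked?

5

{applicant 4, applicant 5, job 2, job 3, job 4} is a vertex cover of size 5: every edge has an endpoint in this set.
No smaller cover exists because applicant 1–job 4, applicant 2–job 2, applicant 3–job 3, applicant 4–job 1, applicant 5–job 6 is a matching of size 5, and a cover must include an endpoint of each of these disjoint edges (König's theorem).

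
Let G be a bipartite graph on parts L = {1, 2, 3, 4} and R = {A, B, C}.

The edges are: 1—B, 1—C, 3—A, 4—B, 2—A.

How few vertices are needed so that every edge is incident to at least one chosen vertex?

The 3 edges 1–C, 2–A, 4–B form a matching, so any vertex cover needs at least 3 vertices (one per matched edge).
Conversely {1, 4, A} meets every edge and has exactly 3 vertices, so 3 is optimal.

3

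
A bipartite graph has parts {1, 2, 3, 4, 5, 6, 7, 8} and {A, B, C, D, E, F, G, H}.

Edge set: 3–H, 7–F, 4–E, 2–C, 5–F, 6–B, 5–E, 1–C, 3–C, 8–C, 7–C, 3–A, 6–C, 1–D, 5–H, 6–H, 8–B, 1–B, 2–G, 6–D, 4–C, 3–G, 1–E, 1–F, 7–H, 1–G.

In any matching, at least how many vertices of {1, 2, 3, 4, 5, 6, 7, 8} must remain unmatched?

A valid assignment of size 8: 1-G, 2-C, 3-A, 4-E, 5-H, 6-D, 7-F, 8-B.
This saturates every left vertex, so 8 is the maximum.
That matches 8 of the 8, leaving 0 unmatched; no matching can do better.

0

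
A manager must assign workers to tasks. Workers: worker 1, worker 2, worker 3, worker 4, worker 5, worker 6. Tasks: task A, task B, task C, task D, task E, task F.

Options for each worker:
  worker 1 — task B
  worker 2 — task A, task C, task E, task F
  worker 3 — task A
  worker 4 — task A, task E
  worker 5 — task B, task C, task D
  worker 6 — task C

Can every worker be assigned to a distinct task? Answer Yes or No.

Yes

A valid assignment of size 6: worker 1-task B, worker 2-task F, worker 3-task A, worker 4-task E, worker 5-task D, worker 6-task C.
Every worker is matched, so this is a perfect matching.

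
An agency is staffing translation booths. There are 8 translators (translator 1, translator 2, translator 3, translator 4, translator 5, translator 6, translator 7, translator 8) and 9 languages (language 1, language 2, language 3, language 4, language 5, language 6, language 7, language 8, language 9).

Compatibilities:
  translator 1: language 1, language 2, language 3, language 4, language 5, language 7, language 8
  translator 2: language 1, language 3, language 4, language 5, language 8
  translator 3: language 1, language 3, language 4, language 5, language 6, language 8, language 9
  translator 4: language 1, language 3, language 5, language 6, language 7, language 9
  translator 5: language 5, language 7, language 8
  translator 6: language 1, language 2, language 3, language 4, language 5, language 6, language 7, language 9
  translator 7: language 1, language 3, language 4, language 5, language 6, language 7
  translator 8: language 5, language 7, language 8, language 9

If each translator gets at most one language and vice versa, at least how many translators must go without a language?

For example, pair translator 1–language 2, translator 2–language 4, translator 3–language 8, translator 4–language 6, translator 5–language 5, translator 6–language 3, translator 7–language 7, translator 8–language 9.
This saturates every translator, so 8 is the maximum.
That matches 8 of the 8, leaving 0 unmatched; no matching can do better.

0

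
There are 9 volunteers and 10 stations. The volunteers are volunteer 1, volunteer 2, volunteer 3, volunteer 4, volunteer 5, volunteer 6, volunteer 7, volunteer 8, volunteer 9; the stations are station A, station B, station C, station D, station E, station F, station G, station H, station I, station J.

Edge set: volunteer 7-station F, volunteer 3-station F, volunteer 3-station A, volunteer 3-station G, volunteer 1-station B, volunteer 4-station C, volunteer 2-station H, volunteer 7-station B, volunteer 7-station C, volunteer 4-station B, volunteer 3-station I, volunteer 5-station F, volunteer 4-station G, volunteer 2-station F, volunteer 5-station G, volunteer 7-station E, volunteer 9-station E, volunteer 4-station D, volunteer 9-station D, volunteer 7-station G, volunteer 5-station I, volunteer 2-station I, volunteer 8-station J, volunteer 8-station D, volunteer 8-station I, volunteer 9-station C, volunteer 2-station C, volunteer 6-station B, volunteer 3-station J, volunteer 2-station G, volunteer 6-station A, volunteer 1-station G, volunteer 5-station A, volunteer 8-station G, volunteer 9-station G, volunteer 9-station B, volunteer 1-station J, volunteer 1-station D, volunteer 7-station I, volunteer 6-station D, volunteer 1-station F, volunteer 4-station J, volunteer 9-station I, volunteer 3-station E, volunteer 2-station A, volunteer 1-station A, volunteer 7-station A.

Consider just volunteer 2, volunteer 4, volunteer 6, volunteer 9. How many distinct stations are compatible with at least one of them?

10

The union of neighbours of {volunteer 2, volunteer 4, volunteer 6, volunteer 9} is {station A, station B, station C, station D, station E, station F, station G, station H, station I, station J}, which has 10 elements.
Since |N(S)| = 10 ≥ |S| = 4, Hall's condition holds for this subset.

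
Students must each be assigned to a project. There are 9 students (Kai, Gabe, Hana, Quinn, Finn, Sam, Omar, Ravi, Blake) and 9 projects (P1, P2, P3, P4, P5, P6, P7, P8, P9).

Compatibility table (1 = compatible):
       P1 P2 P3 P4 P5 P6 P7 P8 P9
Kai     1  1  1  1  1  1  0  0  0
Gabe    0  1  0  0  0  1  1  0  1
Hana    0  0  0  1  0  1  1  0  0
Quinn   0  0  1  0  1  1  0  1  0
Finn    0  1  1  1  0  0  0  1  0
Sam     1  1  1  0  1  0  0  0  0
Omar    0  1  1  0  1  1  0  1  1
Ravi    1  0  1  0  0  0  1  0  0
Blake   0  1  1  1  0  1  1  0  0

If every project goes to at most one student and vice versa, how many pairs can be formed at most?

9

One maximum matching: Kai-P1, Gabe-P9, Hana-P6, Quinn-P8, Finn-P4, Sam-P5, Omar-P2, Ravi-P7, Blake-P3.
This saturates every student, so 9 is the maximum.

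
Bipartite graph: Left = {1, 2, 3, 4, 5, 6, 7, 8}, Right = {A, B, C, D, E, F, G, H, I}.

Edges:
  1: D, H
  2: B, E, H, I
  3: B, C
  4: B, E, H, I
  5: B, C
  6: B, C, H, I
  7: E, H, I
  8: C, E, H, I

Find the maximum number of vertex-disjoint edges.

6

One maximum matching: 1→D, 2→E, 3→C, 4→I, 5→B, 6→H.
The set {2, 3, 4, 5, 6, 7, 8} has only 5 neighbours ({B, C, E, H, I}), so by Hall's theorem at most 6 of the 8 left vertices can be matched.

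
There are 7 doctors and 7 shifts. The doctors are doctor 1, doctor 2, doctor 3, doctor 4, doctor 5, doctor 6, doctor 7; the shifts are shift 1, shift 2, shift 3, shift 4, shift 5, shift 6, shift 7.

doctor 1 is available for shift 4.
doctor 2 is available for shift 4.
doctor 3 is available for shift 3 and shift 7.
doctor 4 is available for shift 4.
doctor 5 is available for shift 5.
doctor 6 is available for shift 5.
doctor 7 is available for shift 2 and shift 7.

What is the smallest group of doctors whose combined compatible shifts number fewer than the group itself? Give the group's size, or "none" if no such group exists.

Take S = {doctor 1, doctor 2}. Its neighbourhood is {shift 4}, so |N(S)| = 1 < |S| = 2.
No single vertex violates Hall's condition since each has at least one neighbour, so 2 is the minimum.

2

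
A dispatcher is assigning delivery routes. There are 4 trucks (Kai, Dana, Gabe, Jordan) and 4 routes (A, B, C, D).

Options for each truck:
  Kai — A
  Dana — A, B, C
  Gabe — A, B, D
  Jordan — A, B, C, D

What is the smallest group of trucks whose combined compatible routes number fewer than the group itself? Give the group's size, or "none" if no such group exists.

none

A matching saturating every truck exists, for instance Kai→A, Dana→C, Gabe→D, Jordan→B.
By Hall's marriage theorem, this means |N(S)| ≥ |S| for every subset S, so no violating subset exists.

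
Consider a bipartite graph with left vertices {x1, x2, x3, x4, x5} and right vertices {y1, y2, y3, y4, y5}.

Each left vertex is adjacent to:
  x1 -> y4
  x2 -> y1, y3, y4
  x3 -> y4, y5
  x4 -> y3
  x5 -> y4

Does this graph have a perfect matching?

The set {x1, x5} has only 1 neighbour ({y4}), so by Hall's theorem at most 4 of the 5 left vertices can be matched.
Hence no matching covers every left vertex.

No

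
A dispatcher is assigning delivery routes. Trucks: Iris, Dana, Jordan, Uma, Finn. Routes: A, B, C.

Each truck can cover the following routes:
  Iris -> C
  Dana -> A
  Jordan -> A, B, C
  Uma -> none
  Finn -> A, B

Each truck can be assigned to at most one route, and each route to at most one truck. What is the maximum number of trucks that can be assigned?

A valid assignment of size 3: Iris–C, Dana–A, Jordan–B.
The set {Iris, Dana, Jordan, Uma, Finn} has only 3 neighbours ({A, B, C}), so by Hall's theorem at most 3 of the 5 trucks can be matched.

3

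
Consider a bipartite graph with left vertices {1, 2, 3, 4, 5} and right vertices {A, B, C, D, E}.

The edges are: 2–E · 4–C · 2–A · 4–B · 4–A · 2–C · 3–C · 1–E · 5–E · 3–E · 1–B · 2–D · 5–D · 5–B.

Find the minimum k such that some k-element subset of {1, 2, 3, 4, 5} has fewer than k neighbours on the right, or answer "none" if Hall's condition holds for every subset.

A matching saturating every left vertex exists, for instance 1→E, 2→D, 3→C, 4→A, 5→B.
By Hall's marriage theorem, this means |N(S)| ≥ |S| for every subset S, so no violating subset exists.

none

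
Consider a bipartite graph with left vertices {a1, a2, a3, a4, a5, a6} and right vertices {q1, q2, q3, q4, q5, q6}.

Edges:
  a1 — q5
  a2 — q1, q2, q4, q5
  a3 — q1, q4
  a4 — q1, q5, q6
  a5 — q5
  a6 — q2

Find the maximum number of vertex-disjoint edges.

For example, pair a1→q5, a2→q4, a3→q1, a4→q6, a6→q2.
The set {a1, a5} has only 1 neighbour ({q5}), so by Hall's theorem at most 5 of the 6 left vertices can be matched.

5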